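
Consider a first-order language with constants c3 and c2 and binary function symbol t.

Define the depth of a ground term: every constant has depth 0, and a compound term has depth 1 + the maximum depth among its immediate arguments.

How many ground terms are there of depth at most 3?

1446

Write N_k for the number of ground terms of depth ≤ k. A term of depth ≤ k is either a constant or a function symbol applied to arguments of depth ≤ k−1, so N_k = 2 + N_{k-1}^2.
N_0 = 2
N_1 = 2 + 2^2 = 6
N_2 = 2 + 6^2 = 38
N_3 = 2 + 38^2 = 1446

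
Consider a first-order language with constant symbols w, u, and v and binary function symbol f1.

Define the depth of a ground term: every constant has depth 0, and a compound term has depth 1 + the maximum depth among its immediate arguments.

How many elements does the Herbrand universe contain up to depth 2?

147

Write N_k for the number of ground terms of depth ≤ k. A term of depth ≤ k is either a constant or a function symbol applied to arguments of depth ≤ k−1, so N_k = 3 + N_{k-1}^2.
N_0 = 3
N_1 = 3 + 3^2 = 12
N_2 = 3 + 12^2 = 147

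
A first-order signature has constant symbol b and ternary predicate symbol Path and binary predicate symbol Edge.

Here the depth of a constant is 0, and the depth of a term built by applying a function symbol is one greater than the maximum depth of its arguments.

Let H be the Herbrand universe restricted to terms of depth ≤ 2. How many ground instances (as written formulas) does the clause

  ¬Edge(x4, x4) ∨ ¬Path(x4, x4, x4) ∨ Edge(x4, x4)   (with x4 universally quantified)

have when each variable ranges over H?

1

Ground terms of depth ≤ 2:
  With no function symbols every ground term is a constant, so there is exactly 1 ground term at every depth bound.
  N_0 = 1
  N_1 = 1
  N_2 = 1
So there is exactly 1 ground term available for substitution.
The variable x4 ranges independently over the available ground terms, and distinct assignments produce distinct instances.
Number of ground instances = 1.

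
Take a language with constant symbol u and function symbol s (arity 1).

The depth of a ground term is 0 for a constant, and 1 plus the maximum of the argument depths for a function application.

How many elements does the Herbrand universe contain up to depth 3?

4

Let N_k count ground terms of depth at most k. Each non-constant term of depth ≤ k is some function symbol applied to depth-≤(k−1) arguments, giving N_k = 1 + N_{k-1}.
N_0 = 1
N_1 = 1 + 1 = 2
N_2 = 1 + 2 = 3
N_3 = 1 + 3 = 4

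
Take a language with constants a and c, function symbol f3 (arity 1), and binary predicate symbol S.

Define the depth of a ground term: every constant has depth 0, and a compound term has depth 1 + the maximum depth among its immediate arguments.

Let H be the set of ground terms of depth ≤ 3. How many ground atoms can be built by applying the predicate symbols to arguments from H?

First count ground terms of depth ≤ 3.
Write N_k for the number of ground terms of depth ≤ k. A term of depth ≤ k is either a constant or a function symbol applied to arguments of depth ≤ k−1, so N_k = 2 + N_{k-1}.
N_0 = 2
N_1 = 2 + 2 = 4
N_2 = 2 + 4 = 6
N_3 = 2 + 6 = 8
So |H| = 8.
For each predicate symbol, the number of ground atoms is |H| raised to its arity; summing:
  S: 8^2 = 64
Total ground atoms: 64.

64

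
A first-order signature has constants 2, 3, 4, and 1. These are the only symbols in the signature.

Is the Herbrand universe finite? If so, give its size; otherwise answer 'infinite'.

4

There are no function symbols, so every ground term is one of the 4 constants.
The Herbrand universe is {2, 3, 4, 1}, which is finite with 4 elements.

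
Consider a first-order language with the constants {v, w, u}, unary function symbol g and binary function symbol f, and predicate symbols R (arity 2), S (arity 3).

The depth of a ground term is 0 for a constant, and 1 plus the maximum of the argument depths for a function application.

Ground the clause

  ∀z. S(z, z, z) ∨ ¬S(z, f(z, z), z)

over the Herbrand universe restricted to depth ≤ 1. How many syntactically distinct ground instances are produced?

Ground terms of depth ≤ 1:
  Let N_k = |{terms of depth ≤ k}|. Then N_0 = 3 and N_k = 3 + N_{k-1} + N_{k-1}^2 for k ≥ 1 (one summand per function symbol, arity giving the exponent).
  N_0 = 3
  N_1 = 3 + 3 + 3^2 = 15
So there are 15 ground terms available for substitution.
The clause has 1 distinct variable (z), which appears in the body. In the free term algebra distinct substitutions yield syntactically distinct ground instances.
Number of ground instances = 15.

15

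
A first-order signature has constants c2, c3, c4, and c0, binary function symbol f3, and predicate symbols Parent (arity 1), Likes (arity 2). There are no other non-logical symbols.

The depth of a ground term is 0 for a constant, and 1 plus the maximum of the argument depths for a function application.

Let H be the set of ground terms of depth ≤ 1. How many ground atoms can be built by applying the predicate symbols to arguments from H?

420

First count ground terms of depth ≤ 1.
Write N_k for the number of ground terms of depth ≤ k. A term of depth ≤ k is either a constant or a function symbol applied to arguments of depth ≤ k−1, so N_k = 4 + N_{k-1}^2.
N_0 = 4
N_1 = 4 + 4^2 = 20
So |H| = 20.
A ground atom is a predicate applied to a tuple of terms from H, so the count is the sum over predicates of |H|^arity:
  Parent: 20;  Likes: 20^2 = 400
Total ground atoms: 20 + 400 = 420.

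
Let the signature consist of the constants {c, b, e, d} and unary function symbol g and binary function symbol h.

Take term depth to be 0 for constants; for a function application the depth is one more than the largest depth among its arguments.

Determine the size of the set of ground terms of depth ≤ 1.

If N_k denotes the number of depth-≤k ground terms, the 4 constants give N_0 = 4, and each function symbol of arity r contributes N_{k-1}^r new terms at level k: N_k = 4 + N_{k-1} + N_{k-1}^2.
N_0 = 4
N_1 = 4 + 4 + 4^2 = 24

24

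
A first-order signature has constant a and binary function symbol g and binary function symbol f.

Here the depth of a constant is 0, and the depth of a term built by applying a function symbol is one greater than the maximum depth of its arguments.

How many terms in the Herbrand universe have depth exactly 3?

704

Count level by level. With function symbols g/2, f/2, the terms of depth ≤ k are the 1 constant together with each function applied to depth-≤(k−1) tuples, so N_k = 1 + N_{k-1}^2 + N_{k-1}^2.
N_0 = 1
N_1 = 1 + 1^2 + 1^2 = 3
N_2 = 1 + 3^2 + 3^2 = 19
N_3 = 1 + 19^2 + 19^2 = 723
Terms of depth exactly 3: N_3 − N_2 = 723 − 19 = 704.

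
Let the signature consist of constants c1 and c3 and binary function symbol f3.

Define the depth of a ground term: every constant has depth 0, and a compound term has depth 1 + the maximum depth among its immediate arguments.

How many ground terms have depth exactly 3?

1408

Count level by level. With function symbols f3/2, the terms of depth ≤ k are the 2 constants together with each function applied to depth-≤(k−1) tuples, so N_k = 2 + N_{k-1}^2.
N_0 = 2
N_1 = 2 + 2^2 = 6
N_2 = 2 + 6^2 = 38
N_3 = 2 + 38^2 = 1446
Terms of depth exactly 3: N_3 − N_2 = 1446 − 38 = 1408.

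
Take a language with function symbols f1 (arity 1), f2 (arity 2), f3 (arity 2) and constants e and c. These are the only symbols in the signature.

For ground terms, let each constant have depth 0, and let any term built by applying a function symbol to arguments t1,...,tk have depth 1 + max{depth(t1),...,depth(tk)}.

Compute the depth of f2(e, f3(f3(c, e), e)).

3

depth(f3(c, e)) = 1 + max(0, 0) = 1
depth(f3(f3(c, e), e)) = 1 + max(1, 0) = 2
depth(f2(e, f3(f3(c, e), e))) = 1 + max(0, 2) = 3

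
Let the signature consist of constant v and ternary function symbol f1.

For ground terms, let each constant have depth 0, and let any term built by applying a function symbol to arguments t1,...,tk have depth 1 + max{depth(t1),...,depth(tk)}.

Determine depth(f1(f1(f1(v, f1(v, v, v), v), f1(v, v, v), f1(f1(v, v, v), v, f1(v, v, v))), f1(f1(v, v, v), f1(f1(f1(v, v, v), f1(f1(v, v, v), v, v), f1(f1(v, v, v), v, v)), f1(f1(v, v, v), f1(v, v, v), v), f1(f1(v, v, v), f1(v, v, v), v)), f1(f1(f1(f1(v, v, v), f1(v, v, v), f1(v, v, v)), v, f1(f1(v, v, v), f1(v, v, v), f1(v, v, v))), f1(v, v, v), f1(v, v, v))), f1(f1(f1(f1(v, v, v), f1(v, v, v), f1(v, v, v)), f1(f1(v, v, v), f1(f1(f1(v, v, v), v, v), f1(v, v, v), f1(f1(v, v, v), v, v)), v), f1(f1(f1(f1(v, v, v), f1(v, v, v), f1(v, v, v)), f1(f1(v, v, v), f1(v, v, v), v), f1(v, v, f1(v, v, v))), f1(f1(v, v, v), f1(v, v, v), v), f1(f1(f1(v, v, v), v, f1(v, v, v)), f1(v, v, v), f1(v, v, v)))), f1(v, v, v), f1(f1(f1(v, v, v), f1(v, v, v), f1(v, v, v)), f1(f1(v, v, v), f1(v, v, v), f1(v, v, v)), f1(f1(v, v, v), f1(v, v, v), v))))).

depth(f1(v, v, v)) = 1 + max(0, 0, 0) = 1
depth(f1(v, f1(v, v, v), v)) = 1 + max(0, 1, 0) = 2
depth(f1(f1(v, v, v), v, f1(v, v, v))) = 1 + max(1, 0, 1) = 2
depth(f1(f1(v, f1(v, v, v), v), f1(v, v, v), f1(f1(v, v, v), v, f1(v, v, v)))) = 1 + max(2, 1, 2) = 3
depth(f1(f1(v, v, v), v, v)) = 1 + max(1, 0, 0) = 2
depth(f1(f1(v, v, v), f1(f1(v, v, v), v, v), f1(f1(v, v, v), v, v))) = 1 + max(1, 2, 2) = 3
depth(f1(f1(v, v, v), f1(v, v, v), v)) = 1 + max(1, 1, 0) = 2
depth(f1(f1(f1(v, v, v), f1(f1(v, v, v), v, v), f1(f1(v, v, v), v, v)), f1(f1(v, v, v), f1(v, v, v), v), f1(f1(v, v, v), f1(v, v, v), v))) = 1 + max(3, 2, 2) = 4
depth(f1(f1(v, v, v), f1(v, v, v), f1(v, v, v))) = 1 + max(1, 1, 1) = 2
depth(f1(f1(f1(v, v, v), f1(v, v, v), f1(v, v, v)), v, f1(f1(v, v, v), f1(v, v, v), f1(v, v, v)))) = 1 + max(2, 0, 2) = 3
depth(f1(f1(f1(f1(v, v, v), f1(v, v, v), f1(v, v, v)), v, f1(f1(v, v, v), f1(v, v, v), f1(v, v, v))), f1(v, v, v), f1(v, v, v))) = 1 + max(3, 1, 1) = 4
depth(f1(f1(v, v, v), f1(f1(f1(v, v, v), f1(f1(v, v, v), v, v), f1(f1(v, v, v), v, v)), f1(f1(v, v, v), f1(v, v, v), v), f1(f1(v, v, v), f1(v, v, v), v)), f1(f1(f1(f1(v, v, v), f1(v, v, v), f1(v, v, v)), v, f1(f1(v, v, v), f1(v, v, v), f1(v, v, v))), f1(v, v, v), f1(v, v, v)))) = 1 + max(1, 4, 4) = 5
depth(f1(f1(f1(v, v, v), v, v), f1(v, v, v), f1(f1(v, v, v), v, v))) = 1 + max(2, 1, 2) = 3
depth(f1(f1(v, v, v), f1(f1(f1(v, v, v), v, v), f1(v, v, v), f1(f1(v, v, v), v, v)), v)) = 1 + max(1, 3, 0) = 4
depth(f1(v, v, f1(v, v, v))) = 1 + max(0, 0, 1) = 2
depth(f1(f1(f1(v, v, v), f1(v, v, v), f1(v, v, v)), f1(f1(v, v, v), f1(v, v, v), v), f1(v, v, f1(v, v, v)))) = 1 + max(2, 2, 2) = 3
depth(f1(f1(f1(v, v, v), v, f1(v, v, v)), f1(v, v, v), f1(v, v, v))) = 1 + max(2, 1, 1) = 3
depth(f1(f1(f1(f1(v, v, v), f1(v, v, v), f1(v, v, v)), f1(f1(v, v, v), f1(v, v, v), v), f1(v, v, f1(v, v, v))), f1(f1(v, v, v), f1(v, v, v), v), f1(f1(f1(v, v, v), v, f1(v, v, v)), f1(v, v, v), f1(v, v, v)))) = 1 + max(3, 2, 3) = 4
depth(f1(f1(f1(v, v, v), f1(v, v, v), f1(v, v, v)), f1(f1(v, v, v), f1(f1(f1(v, v, v), v, v), f1(v, v, v), f1(f1(v, v, v), v, v)), v), f1(f1(f1(f1(v, v, v), f1(v, v, v), f1(v, v, v)), f1(f1(v, v, v), f1(v, v, v), v), f1(v, v, f1(v, v, v))), f1(f1(v, v, v), f1(v, v, v), v), f1(f1(f1(v, v, v), v, f1(v, v, v)), f1(v, v, v), f1(v, v, v))))) = 1 + max(2, 4, 4) = 5
depth(f1(f1(f1(v, v, v), f1(v, v, v), f1(v, v, v)), f1(f1(v, v, v), f1(v, v, v), f1(v, v, v)), f1(f1(v, v, v), f1(v, v, v), v))) = 1 + max(2, 2, 2) = 3
depth(f1(f1(f1(f1(v, v, v), f1(v, v, v), f1(v, v, v)), f1(f1(v, v, v), f1(f1(f1(v, v, v), v, v), f1(v, v, v), f1(f1(v, v, v), v, v)), v), f1(f1(f1(f1(v, v, v), f1(v, v, v), f1(v, v, v)), f1(f1(v, v, v), f1(v, v, v), v), f1(v, v, f1(v, v, v))), f1(f1(v, v, v), f1(v, v, v), v), f1(f1(f1(v, v, v), v, f1(v, v, v)), f1(v, v, v), f1(v, v, v)))), f1(v, v, v), f1(f1(f1(v, v, v), f1(v, v, v), f1(v, v, v)), f1(f1(v, v, v), f1(v, v, v), f1(v, v, v)), f1(f1(v, v, v), f1(v, v, v), v)))) = 1 + max(5, 1, 3) = 6
depth(f1(f1(f1(v, f1(v, v, v), v), f1(v, v, v), f1(f1(v, v, v), v, f1(v, v, v))), f1(f1(v, v, v), f1(f1(f1(v, v, v), f1(f1(v, v, v), v, v), f1(f1(v, v, v), v, v)), f1(f1(v, v, v), f1(v, v, v), v), f1(f1(v, v, v), f1(v, v, v), v)), f1(f1(f1(f1(v, v, v), f1(v, v, v), f1(v, v, v)), v, f1(f1(v, v, v), f1(v, v, v), f1(v, v, v))), f1(v, v, v), f1(v, v, v))), f1(f1(f1(f1(v, v, v), f1(v, v, v), f1(v, v, v)), f1(f1(v, v, v), f1(f1(f1(v, v, v), v, v), f1(v, v, v), f1(f1(v, v, v), v, v)), v), f1(f1(f1(f1(v, v, v), f1(v, v, v), f1(v, v, v)), f1(f1(v, v, v), f1(v, v, v), v), f1(v, v, f1(v, v, v))), f1(f1(v, v, v), f1(v, v, v), v), f1(f1(f1(v, v, v), v, f1(v, v, v)), f1(v, v, v), f1(v, v, v)))), f1(v, v, v), f1(f1(f1(v, v, v), f1(v, v, v), f1(v, v, v)), f1(f1(v, v, v), f1(v, v, v), f1(v, v, v)), f1(f1(v, v, v), f1(v, v, v), v))))) = 1 + max(3, 5, 6) = 7

7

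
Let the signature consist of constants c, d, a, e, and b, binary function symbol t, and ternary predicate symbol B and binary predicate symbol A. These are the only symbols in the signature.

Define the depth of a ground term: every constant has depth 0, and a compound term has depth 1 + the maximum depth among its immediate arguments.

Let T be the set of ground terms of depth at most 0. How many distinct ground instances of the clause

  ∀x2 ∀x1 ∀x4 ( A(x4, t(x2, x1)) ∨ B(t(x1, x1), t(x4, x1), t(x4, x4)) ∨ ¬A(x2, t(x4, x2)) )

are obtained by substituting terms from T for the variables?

Ground terms of depth ≤ 0:
  Let N_k = |{terms of depth ≤ k}|. Then N_0 = 5 and N_k = 5 + N_{k-1}^2 for k ≥ 1 (one summand per function symbol, arity giving the exponent).
  N_0 = 5
  Explicitly: c, d, a, e, b.
So there are 5 ground terms available for substitution.
The clause has 3 distinct variables (x2, x1, x4), each appearing in the body. In the free term algebra distinct substitutions yield syntactically distinct ground instances.
Number of ground instances = 5^3 = 125.

125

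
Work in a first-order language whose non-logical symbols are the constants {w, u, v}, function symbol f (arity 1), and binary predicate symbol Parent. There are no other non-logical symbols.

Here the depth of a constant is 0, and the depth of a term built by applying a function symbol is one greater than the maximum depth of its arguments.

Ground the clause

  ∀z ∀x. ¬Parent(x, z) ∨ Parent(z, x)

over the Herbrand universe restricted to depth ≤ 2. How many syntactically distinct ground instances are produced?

81

Ground terms of depth ≤ 2:
  Let N_k count ground terms of depth at most k. Each non-constant term of depth ≤ k is some function symbol applied to depth-≤(k−1) arguments, giving N_k = 3 + N_{k-1}.
  N_0 = 3
  N_1 = 3 + 3 = 6
  N_2 = 3 + 6 = 9
So there are 9 ground terms available for substitution.
Each of z, x ranges independently over the available ground terms, and distinct assignments produce distinct instances.
Number of ground instances = 9^2 = 81.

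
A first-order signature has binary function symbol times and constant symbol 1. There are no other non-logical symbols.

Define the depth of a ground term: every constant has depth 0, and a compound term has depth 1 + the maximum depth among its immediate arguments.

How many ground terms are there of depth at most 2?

Let N_k = |{terms of depth ≤ k}|. Then N_0 = 1 and N_k = 1 + N_{k-1}^2 for k ≥ 1 (one summand per function symbol, arity giving the exponent).
N_0 = 1
N_1 = 1 + 1^2 = 2
N_2 = 1 + 2^2 = 5

5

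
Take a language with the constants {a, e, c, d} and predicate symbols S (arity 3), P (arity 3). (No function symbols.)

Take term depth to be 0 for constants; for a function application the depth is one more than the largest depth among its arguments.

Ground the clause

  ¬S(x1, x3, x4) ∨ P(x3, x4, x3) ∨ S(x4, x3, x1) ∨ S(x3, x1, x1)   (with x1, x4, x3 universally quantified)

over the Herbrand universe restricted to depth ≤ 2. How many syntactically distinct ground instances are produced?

Ground terms of depth ≤ 2:
  With no function symbols every ground term is a constant, so there are exactly 4 ground terms at every depth bound.
  N_0 = 4
  N_1 = 4
  N_2 = 4
So there are 4 ground terms available for substitution.
Each of x1, x4, x3 ranges independently over the available ground terms, and distinct assignments produce distinct instances.
Number of ground instances = 4^3 = 64.

64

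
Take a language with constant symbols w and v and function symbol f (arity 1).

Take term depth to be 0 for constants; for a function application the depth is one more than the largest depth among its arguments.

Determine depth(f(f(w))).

2

depth(f(w)) = 1 + depth(w) = 1 + 0 = 1
depth(f(f(w))) = 1 + depth(f(w)) = 1 + 1 = 2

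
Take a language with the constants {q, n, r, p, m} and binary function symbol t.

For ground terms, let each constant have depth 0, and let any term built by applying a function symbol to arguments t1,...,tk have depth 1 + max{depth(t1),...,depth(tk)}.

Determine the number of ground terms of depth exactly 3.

Let N_k = |{terms of depth ≤ k}|. Then N_0 = 5 and N_k = 5 + N_{k-1}^2 for k ≥ 1 (one summand per function symbol, arity giving the exponent).
N_0 = 5
N_1 = 5 + 5^2 = 30
N_2 = 5 + 30^2 = 905
N_3 = 5 + 905^2 = 819030
Terms of depth exactly 3: N_3 − N_2 = 819030 − 905 = 818125.

818125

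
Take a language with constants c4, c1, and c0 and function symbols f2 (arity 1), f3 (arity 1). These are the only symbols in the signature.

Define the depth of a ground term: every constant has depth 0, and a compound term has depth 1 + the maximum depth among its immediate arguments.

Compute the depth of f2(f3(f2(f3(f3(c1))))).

5

depth(f3(c1)) = 1 + depth(c1) = 1 + 0 = 1
depth(f3(f3(c1))) = 1 + depth(f3(c1)) = 1 + 1 = 2
depth(f2(f3(f3(c1)))) = 1 + depth(f3(f3(c1))) = 1 + 2 = 3
depth(f3(f2(f3(f3(c1))))) = 1 + depth(f2(f3(f3(c1)))) = 1 + 3 = 4
depth(f2(f3(f2(f3(f3(c1)))))) = 1 + depth(f3(f2(f3(f3(c1))))) = 1 + 4 = 5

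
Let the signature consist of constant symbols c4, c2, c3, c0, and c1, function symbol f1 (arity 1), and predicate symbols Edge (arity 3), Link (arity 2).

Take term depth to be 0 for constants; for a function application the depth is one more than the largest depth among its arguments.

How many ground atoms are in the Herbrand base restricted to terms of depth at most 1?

1100

First count ground terms of depth ≤ 1.
Let N_k = |{terms of depth ≤ k}|. Then N_0 = 5 and N_k = 5 + N_{k-1} for k ≥ 1 (one summand per function symbol, arity giving the exponent).
N_0 = 5
N_1 = 5 + 5 = 10
So |H| = 10.
For each predicate symbol, the number of ground atoms is |H| raised to its arity; summing:
  Edge: 10^3 = 1000;  Link: 10^2 = 100
Total ground atoms: 1000 + 100 = 1100.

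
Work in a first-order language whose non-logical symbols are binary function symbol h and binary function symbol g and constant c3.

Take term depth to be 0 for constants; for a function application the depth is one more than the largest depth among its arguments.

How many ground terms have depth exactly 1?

Let N_k count ground terms of depth at most k. Each non-constant term of depth ≤ k is some function symbol applied to depth-≤(k−1) arguments, giving N_k = 1 + N_{k-1}^2 + N_{k-1}^2.
N_0 = 1
N_1 = 1 + 1^2 + 1^2 = 3
Terms of depth exactly 1: N_1 − N_0 = 3 − 1 = 2.

2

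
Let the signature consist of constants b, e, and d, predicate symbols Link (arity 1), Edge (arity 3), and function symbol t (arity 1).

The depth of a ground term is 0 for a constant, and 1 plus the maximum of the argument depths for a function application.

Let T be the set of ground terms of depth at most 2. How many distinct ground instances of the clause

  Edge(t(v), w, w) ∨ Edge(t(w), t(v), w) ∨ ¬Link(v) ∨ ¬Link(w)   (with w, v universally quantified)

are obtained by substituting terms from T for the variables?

Ground terms of depth ≤ 2:
  Let N_k = |{terms of depth ≤ k}|. Then N_0 = 3 and N_k = 3 + N_{k-1} for k ≥ 1 (one summand per function symbol, arity giving the exponent).
  N_0 = 3
  N_1 = 3 + 3 = 6
  N_2 = 3 + 6 = 9
  Explicitly: b, e, d, t(b), t(e), t(d), t(t(b)), t(t(e)), t(t(d)).
So there are 9 ground terms available for substitution.
There are 2 variables to instantiate (w, v), each occurring in at least one literal, so different choices give different ground instances.
Number of ground instances = 9^2 = 81.

81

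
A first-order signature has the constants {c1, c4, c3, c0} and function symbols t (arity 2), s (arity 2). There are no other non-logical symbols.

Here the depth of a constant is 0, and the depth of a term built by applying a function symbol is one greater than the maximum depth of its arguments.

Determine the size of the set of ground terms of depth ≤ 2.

2596

Let N_k = |{terms of depth ≤ k}|. Then N_0 = 4 and N_k = 4 + N_{k-1}^2 + N_{k-1}^2 for k ≥ 1 (one summand per function symbol, arity giving the exponent).
N_0 = 4
N_1 = 4 + 4^2 + 4^2 = 36
N_2 = 4 + 36^2 + 36^2 = 2596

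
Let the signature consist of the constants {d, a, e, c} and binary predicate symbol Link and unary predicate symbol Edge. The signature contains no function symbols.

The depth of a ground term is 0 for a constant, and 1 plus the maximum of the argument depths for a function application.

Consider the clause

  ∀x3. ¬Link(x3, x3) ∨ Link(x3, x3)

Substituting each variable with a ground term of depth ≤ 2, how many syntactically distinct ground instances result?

4

Ground terms of depth ≤ 2:
  With no function symbols every ground term is a constant, so there are exactly 4 ground terms at every depth bound.
  N_0 = 4
  N_1 = 4
  N_2 = 4
  Explicitly: d, a, e, c.
So there are 4 ground terms available for substitution.
The variable x3 ranges independently over the available ground terms, and distinct assignments produce distinct instances.
Number of ground instances = 4.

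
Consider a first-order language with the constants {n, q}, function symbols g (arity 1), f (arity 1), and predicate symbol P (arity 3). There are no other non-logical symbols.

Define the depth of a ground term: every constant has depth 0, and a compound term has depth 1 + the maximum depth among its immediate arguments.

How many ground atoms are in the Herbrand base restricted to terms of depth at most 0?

8

First count ground terms of depth ≤ 0.
Count level by level. With function symbols g/1, f/1, the terms of depth ≤ k are the 2 constants together with each function applied to depth-≤(k−1) tuples, so N_k = 2 + N_{k-1} + N_{k-1}.
N_0 = 2
So |H| = 2.
A ground atom is a predicate applied to a tuple of terms from H, so the count is the sum over predicates of |H|^arity:
  P: 2^3 = 8
Total ground atoms: 8.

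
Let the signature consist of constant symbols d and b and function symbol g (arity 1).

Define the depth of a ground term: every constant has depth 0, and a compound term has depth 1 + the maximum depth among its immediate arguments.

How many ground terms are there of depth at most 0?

2

Let N_k = |{terms of depth ≤ k}|. Then N_0 = 2 and N_k = 2 + N_{k-1} for k ≥ 1 (one summand per function symbol, arity giving the exponent).
N_0 = 2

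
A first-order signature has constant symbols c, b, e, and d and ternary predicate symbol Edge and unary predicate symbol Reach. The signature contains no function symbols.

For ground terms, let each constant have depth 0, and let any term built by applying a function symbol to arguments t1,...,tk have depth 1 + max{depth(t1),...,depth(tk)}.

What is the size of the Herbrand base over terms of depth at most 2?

68

First count ground terms of depth ≤ 2.
With no function symbols every ground term is a constant, so there are exactly 4 ground terms at every depth bound.
N_0 = 4
N_1 = 4
N_2 = 4
So |H| = 4.
For each predicate symbol, the number of ground atoms is |H| raised to its arity; summing:
  Edge: 4^3 = 64;  Reach: 4
Total ground atoms: 64 + 4 = 68.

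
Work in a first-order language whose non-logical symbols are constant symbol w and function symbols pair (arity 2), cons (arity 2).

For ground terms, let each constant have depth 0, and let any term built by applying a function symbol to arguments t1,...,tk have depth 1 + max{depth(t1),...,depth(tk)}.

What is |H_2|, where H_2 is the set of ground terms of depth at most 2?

19

If N_k denotes the number of depth-≤k ground terms, the 1 constant gives N_0 = 1, and each function symbol of arity r contributes N_{k-1}^r new terms at level k: N_k = 1 + N_{k-1}^2 + N_{k-1}^2.
N_0 = 1
N_1 = 1 + 1^2 + 1^2 = 3
N_2 = 1 + 3^2 + 3^2 = 19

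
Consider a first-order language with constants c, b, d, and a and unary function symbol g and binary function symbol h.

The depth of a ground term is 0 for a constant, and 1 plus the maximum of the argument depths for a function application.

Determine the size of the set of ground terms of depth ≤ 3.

Count level by level. With function symbols g/1, h/2, the terms of depth ≤ k are the 4 constants together with each function applied to depth-≤(k−1) tuples, so N_k = 4 + N_{k-1} + N_{k-1}^2.
N_0 = 4
N_1 = 4 + 4 + 4^2 = 24
N_2 = 4 + 24 + 24^2 = 604
N_3 = 4 + 604 + 604^2 = 365424

365424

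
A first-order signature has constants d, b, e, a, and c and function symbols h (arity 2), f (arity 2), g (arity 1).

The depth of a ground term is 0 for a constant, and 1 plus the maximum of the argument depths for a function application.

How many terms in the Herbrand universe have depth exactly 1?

Let N_k count ground terms of depth at most k. Each non-constant term of depth ≤ k is some function symbol applied to depth-≤(k−1) arguments, giving N_k = 5 + N_{k-1}^2 + N_{k-1}^2 + N_{k-1}.
N_0 = 5
N_1 = 5 + 5^2 + 5^2 + 5 = 60
Terms of depth exactly 1: N_1 − N_0 = 60 − 5 = 55.

55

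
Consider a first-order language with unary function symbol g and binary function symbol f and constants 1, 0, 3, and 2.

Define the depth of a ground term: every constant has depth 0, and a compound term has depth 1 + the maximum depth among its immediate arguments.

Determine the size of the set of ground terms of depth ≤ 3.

If N_k denotes the number of depth-≤k ground terms, the 4 constants give N_0 = 4, and each function symbol of arity r contributes N_{k-1}^r new terms at level k: N_k = 4 + N_{k-1} + N_{k-1}^2.
N_0 = 4
N_1 = 4 + 4 + 4^2 = 24
N_2 = 4 + 24 + 24^2 = 604
N_3 = 4 + 604 + 604^2 = 365424

365424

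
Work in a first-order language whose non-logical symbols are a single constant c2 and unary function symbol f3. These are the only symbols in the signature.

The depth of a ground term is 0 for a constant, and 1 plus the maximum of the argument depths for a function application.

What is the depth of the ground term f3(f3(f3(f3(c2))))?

4

depth(f3(c2)) = 1 + depth(c2) = 1 + 0 = 1
depth(f3(f3(c2))) = 1 + depth(f3(c2)) = 1 + 1 = 2
depth(f3(f3(f3(c2)))) = 1 + depth(f3(f3(c2))) = 1 + 2 = 3
depth(f3(f3(f3(f3(c2))))) = 1 + depth(f3(f3(f3(c2)))) = 1 + 3 = 4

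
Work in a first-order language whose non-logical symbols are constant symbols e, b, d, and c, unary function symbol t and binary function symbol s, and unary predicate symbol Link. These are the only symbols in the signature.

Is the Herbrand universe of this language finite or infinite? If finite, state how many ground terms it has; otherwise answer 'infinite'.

The signature has at least one function symbol (t, arity 1) and at least one constant (e).
Iterating t gives infinitely many distinct ground terms: e, t(e), t(t(e)), ...
So the Herbrand universe is infinite.

infinite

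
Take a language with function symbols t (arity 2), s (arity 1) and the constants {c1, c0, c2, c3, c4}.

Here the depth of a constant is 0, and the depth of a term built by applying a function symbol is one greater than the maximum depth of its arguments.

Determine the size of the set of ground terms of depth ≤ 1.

Write N_k for the number of ground terms of depth ≤ k. A term of depth ≤ k is either a constant or a function symbol applied to arguments of depth ≤ k−1, so N_k = 5 + N_{k-1}^2 + N_{k-1}.
N_0 = 5
N_1 = 5 + 5^2 + 5 = 35

35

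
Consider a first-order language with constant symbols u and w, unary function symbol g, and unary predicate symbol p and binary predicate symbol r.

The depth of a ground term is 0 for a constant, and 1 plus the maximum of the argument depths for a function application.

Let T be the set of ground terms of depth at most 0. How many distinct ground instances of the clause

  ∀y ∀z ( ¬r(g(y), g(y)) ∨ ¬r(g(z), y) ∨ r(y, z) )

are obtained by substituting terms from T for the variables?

4

Ground terms of depth ≤ 0:
  Let N_k count ground terms of depth at most k. Each non-constant term of depth ≤ k is some function symbol applied to depth-≤(k−1) arguments, giving N_k = 2 + N_{k-1}.
  N_0 = 2
So there are 2 ground terms available for substitution.
The body mentions every one of the 2 quantified variables; since ground terms form a free algebra, no two substitutions collapse to the same formula.
Number of ground instances = 2^2 = 4.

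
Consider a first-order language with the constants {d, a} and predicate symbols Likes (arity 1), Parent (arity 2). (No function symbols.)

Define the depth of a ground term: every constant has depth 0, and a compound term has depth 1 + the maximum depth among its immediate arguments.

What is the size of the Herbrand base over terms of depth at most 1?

First count ground terms of depth ≤ 1.
With no function symbols every ground term is a constant, so there are exactly 2 ground terms at every depth bound.
N_0 = 2
N_1 = 2
Explicitly: d, a.
So |H| = 2.
Each predicate of arity r yields |H|^r ground atoms (one per choice of an r-tuple from H):
  Likes: 2;  Parent: 2^2 = 4
Total ground atoms: 2 + 4 = 6.

6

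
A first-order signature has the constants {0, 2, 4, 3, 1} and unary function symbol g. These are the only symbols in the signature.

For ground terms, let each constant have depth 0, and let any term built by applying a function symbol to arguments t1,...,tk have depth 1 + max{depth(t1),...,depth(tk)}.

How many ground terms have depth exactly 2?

Write N_k for the number of ground terms of depth ≤ k. A term of depth ≤ k is either a constant or a function symbol applied to arguments of depth ≤ k−1, so N_k = 5 + N_{k-1}.
N_0 = 5
N_1 = 5 + 5 = 10
N_2 = 5 + 10 = 15
Terms of depth exactly 2: N_2 − N_1 = 15 − 10 = 5.

5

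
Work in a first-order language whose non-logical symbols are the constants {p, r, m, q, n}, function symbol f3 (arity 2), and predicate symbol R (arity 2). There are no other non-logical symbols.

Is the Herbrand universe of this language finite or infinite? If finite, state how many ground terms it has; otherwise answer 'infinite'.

infinite

The signature has at least one function symbol (f3, arity 2) and at least one constant (p).
Iterating f3 gives infinitely many distinct ground terms: p, f3(p, p), f3(f3(p, p), f3(p, p)), ...
So the Herbrand universe is infinite.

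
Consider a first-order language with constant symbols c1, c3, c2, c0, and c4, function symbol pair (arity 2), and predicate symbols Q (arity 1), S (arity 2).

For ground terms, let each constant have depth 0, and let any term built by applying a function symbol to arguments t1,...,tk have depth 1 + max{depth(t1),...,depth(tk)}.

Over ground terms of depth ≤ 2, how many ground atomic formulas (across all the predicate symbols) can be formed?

819930

First count ground terms of depth ≤ 2.
Count level by level. With function symbols pair/2, the terms of depth ≤ k are the 5 constants together with each function applied to depth-≤(k−1) tuples, so N_k = 5 + N_{k-1}^2.
N_0 = 5
N_1 = 5 + 5^2 = 30
N_2 = 5 + 30^2 = 905
So |H| = 905.
Each predicate of arity r yields |H|^r ground atoms (one per choice of an r-tuple from H):
  Q: 905;  S: 905^2 = 819025
Total ground atoms: 905 + 819025 = 819930.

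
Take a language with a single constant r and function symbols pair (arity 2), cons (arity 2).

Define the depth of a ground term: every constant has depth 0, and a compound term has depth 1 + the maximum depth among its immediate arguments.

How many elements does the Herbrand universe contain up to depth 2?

Let N_k = |{terms of depth ≤ k}|. Then N_0 = 1 and N_k = 1 + N_{k-1}^2 + N_{k-1}^2 for k ≥ 1 (one summand per function symbol, arity giving the exponent).
N_0 = 1
N_1 = 1 + 1^2 + 1^2 = 3
N_2 = 1 + 3^2 + 3^2 = 19

19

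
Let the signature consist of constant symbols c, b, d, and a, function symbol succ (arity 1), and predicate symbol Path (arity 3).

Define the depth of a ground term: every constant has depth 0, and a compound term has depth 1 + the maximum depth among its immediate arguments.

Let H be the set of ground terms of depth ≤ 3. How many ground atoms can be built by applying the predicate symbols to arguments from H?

First count ground terms of depth ≤ 3.
Let N_k count ground terms of depth at most k. Each non-constant term of depth ≤ k is some function symbol applied to depth-≤(k−1) arguments, giving N_k = 4 + N_{k-1}.
N_0 = 4
N_1 = 4 + 4 = 8
N_2 = 4 + 8 = 12
N_3 = 4 + 12 = 16
So |H| = 16.
Each predicate of arity r yields |H|^r ground atoms (one per choice of an r-tuple from H):
  Path: 16^3 = 4096
Total ground atoms: 4096.

4096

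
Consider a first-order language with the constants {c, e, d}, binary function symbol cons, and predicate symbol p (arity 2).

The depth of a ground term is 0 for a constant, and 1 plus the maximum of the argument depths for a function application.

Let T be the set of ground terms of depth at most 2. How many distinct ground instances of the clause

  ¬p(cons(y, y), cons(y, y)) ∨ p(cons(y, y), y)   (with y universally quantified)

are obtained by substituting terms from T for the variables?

Ground terms of depth ≤ 2:
  Count level by level. With function symbols cons/2, the terms of depth ≤ k are the 3 constants together with each function applied to depth-≤(k−1) tuples, so N_k = 3 + N_{k-1}^2.
  N_0 = 3
  N_1 = 3 + 3^2 = 12
  N_2 = 3 + 12^2 = 147
So there are 147 ground terms available for substitution.
The variable y ranges independently over the available ground terms, and distinct assignments produce distinct instances.
Number of ground instances = 147.

147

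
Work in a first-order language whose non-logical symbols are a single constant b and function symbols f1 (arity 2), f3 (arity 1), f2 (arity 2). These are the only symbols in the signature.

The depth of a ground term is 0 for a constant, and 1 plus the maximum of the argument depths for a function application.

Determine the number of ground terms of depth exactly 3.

2739

If N_k denotes the number of depth-≤k ground terms, the 1 constant gives N_0 = 1, and each function symbol of arity r contributes N_{k-1}^r new terms at level k: N_k = 1 + N_{k-1}^2 + N_{k-1} + N_{k-1}^2.
N_0 = 1
N_1 = 1 + 1^2 + 1 + 1^2 = 4
N_2 = 1 + 4^2 + 4 + 4^2 = 37
N_3 = 1 + 37^2 + 37 + 37^2 = 2776
Terms of depth exactly 3: N_3 − N_2 = 2776 − 37 = 2739.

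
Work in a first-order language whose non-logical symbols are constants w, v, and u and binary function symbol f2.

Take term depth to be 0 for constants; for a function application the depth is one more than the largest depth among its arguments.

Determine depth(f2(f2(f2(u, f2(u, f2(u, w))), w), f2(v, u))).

depth(f2(u, w)) = 1 + max(0, 0) = 1
depth(f2(u, f2(u, w))) = 1 + max(0, 1) = 2
depth(f2(u, f2(u, f2(u, w)))) = 1 + max(0, 2) = 3
depth(f2(f2(u, f2(u, f2(u, w))), w)) = 1 + max(3, 0) = 4
depth(f2(v, u)) = 1 + max(0, 0) = 1
depth(f2(f2(f2(u, f2(u, f2(u, w))), w), f2(v, u))) = 1 + max(4, 1) = 5

5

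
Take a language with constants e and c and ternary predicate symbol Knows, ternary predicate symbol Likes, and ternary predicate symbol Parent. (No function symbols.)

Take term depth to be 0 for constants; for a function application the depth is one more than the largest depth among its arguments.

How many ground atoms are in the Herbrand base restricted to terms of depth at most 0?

24

First count ground terms of depth ≤ 0.
With no function symbols every ground term is a constant, so there are exactly 2 ground terms at every depth bound.
N_0 = 2
Explicitly: e, c.
So |H| = 2.
For each predicate symbol, the number of ground atoms is |H| raised to its arity; summing:
  Knows: 2^3 = 8;  Likes: 2^3 = 8;  Parent: 2^3 = 8
Total ground atoms: 8 + 8 + 8 = 24.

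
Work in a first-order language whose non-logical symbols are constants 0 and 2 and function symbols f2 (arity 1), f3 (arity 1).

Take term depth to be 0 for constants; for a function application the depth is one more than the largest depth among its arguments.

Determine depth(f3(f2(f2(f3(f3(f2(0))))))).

6

depth(f2(0)) = 1 + depth(0) = 1 + 0 = 1
depth(f3(f2(0))) = 1 + depth(f2(0)) = 1 + 1 = 2
depth(f3(f3(f2(0)))) = 1 + depth(f3(f2(0))) = 1 + 2 = 3
depth(f2(f3(f3(f2(0))))) = 1 + depth(f3(f3(f2(0)))) = 1 + 3 = 4
depth(f2(f2(f3(f3(f2(0)))))) = 1 + depth(f2(f3(f3(f2(0))))) = 1 + 4 = 5
depth(f3(f2(f2(f3(f3(f2(0))))))) = 1 + depth(f2(f2(f3(f3(f2(0)))))) = 1 + 5 = 6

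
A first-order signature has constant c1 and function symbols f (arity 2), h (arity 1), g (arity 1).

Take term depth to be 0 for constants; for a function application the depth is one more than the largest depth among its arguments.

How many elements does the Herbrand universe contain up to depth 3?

676

If N_k denotes the number of depth-≤k ground terms, the 1 constant gives N_0 = 1, and each function symbol of arity r contributes N_{k-1}^r new terms at level k: N_k = 1 + N_{k-1}^2 + N_{k-1} + N_{k-1}.
N_0 = 1
N_1 = 1 + 1^2 + 1 + 1 = 4
N_2 = 1 + 4^2 + 4 + 4 = 25
N_3 = 1 + 25^2 + 25 + 25 = 676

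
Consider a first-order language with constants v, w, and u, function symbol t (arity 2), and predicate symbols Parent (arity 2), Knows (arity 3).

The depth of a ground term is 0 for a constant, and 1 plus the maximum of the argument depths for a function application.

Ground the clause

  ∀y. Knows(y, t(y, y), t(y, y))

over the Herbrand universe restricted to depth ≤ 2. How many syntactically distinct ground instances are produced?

Ground terms of depth ≤ 2:
  Write N_k for the number of ground terms of depth ≤ k. A term of depth ≤ k is either a constant or a function symbol applied to arguments of depth ≤ k−1, so N_k = 3 + N_{k-1}^2.
  N_0 = 3
  N_1 = 3 + 3^2 = 12
  N_2 = 3 + 12^2 = 147
So there are 147 ground terms available for substitution.
The clause has 1 distinct variable (y), which appears in the body. In the free term algebra distinct substitutions yield syntactically distinct ground instances.
Number of ground instances = 147.

147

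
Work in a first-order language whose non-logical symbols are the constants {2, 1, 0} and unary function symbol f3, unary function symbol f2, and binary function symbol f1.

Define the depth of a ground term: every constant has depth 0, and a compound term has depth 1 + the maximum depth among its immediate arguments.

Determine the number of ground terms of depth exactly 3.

Let N_k count ground terms of depth at most k. Each non-constant term of depth ≤ k is some function symbol applied to depth-≤(k−1) arguments, giving N_k = 3 + N_{k-1} + N_{k-1} + N_{k-1}^2.
N_0 = 3
N_1 = 3 + 3 + 3 + 3^2 = 18
N_2 = 3 + 18 + 18 + 18^2 = 363
N_3 = 3 + 363 + 363 + 363^2 = 132498
Terms of depth exactly 3: N_3 − N_2 = 132498 − 363 = 132135.

132135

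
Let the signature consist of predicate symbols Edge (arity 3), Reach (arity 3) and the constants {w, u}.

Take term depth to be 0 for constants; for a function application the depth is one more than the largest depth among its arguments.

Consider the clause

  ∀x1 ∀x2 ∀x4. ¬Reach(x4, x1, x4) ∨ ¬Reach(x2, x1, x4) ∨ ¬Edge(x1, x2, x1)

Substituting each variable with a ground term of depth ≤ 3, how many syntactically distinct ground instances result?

Ground terms of depth ≤ 3:
  With no function symbols every ground term is a constant, so there are exactly 2 ground terms at every depth bound.
  N_0 = 2
  N_1 = 2
  N_2 = 2
  N_3 = 2
  Explicitly: w, u.
So there are 2 ground terms available for substitution.
The body mentions every one of the 3 quantified variables; since ground terms form a free algebra, no two substitutions collapse to the same formula.
Number of ground instances = 2^3 = 8.

8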